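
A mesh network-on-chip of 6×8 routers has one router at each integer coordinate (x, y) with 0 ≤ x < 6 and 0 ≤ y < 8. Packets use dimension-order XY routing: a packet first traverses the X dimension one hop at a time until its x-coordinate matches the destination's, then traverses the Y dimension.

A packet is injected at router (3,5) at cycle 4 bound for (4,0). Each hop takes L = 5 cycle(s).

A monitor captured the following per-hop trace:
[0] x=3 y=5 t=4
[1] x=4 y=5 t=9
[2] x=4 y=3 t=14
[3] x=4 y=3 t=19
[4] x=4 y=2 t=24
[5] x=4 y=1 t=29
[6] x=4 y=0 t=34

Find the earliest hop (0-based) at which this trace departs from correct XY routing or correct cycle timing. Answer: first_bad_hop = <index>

hop 1: step (+1,+0), +5 cyc — ok
hop 2: step (+0,-2), +5 cyc — BAD: non-unit step

first_bad_hop = 2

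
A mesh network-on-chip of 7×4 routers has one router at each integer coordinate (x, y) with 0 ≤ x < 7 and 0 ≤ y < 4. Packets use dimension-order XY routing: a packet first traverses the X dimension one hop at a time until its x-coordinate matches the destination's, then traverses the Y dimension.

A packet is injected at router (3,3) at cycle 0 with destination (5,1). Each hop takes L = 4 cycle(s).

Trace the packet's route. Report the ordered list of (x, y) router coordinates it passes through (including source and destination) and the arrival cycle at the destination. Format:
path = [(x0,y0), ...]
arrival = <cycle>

hop 0: (3,3) @ cyc 0
hop 1: (4,3) @ cyc 4  [E]
hop 2: (5,3) @ cyc 8  [E]
hop 3: (5,2) @ cyc 12  [S]
hop 4: (5,1) @ cyc 16  [S]

path = [(3,3), (4,3), (5,3), (5,2), (5,1)]
arrival = 16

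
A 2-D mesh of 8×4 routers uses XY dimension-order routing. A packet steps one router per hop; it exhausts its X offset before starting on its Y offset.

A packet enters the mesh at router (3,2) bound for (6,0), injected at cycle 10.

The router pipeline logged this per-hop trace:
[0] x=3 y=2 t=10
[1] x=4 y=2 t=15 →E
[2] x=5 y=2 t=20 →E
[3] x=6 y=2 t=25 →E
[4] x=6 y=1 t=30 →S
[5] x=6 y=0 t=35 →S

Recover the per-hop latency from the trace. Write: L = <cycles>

From hop 0 (10) to hop 1 (15): +5 cycles.
That increment is L by definition: L = 5.

L = 5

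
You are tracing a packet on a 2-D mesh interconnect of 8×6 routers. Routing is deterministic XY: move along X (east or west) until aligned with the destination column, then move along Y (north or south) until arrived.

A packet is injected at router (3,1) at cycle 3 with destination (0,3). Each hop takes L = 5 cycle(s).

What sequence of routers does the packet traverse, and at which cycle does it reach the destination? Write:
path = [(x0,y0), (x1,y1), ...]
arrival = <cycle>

path = [(3,1), (2,1), (1,1), (0,1), (0,2), (0,3)]
arrival = 28

  0. router=(3,1) cycle=3 (inject)
  1. router=(2,1) cycle=8 dir=W
  2. router=(1,1) cycle=13 dir=W
  3. router=(0,1) cycle=18 dir=W
  4. router=(0,2) cycle=23 dir=N
  5. router=(0,3) cycle=28 dir=N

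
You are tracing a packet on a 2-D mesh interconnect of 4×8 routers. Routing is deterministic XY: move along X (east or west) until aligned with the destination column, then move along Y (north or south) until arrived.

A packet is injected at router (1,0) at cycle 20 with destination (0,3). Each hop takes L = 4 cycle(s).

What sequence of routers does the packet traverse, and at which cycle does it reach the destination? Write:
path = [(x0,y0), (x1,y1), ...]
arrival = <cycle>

path = [(1,0), (0,0), (0,1), (0,2), (0,3)]
arrival = 36

hop 0: (1,0) @ cyc 20
hop 1: (0,0) @ cyc 24  [W]
hop 2: (0,1) @ cyc 28  [N]
hop 3: (0,2) @ cyc 32  [N]
hop 4: (0,3) @ cyc 36  [N]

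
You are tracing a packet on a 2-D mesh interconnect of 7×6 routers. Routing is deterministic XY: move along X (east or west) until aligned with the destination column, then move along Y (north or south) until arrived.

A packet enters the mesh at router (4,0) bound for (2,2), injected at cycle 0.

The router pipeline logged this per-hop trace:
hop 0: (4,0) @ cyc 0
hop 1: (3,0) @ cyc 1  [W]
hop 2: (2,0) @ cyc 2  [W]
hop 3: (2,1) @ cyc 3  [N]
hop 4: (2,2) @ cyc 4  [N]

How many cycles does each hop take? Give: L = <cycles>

From hop 0 (0) to hop 1 (1): +1 cycles.
That increment is L by definition: L = 1.

L = 1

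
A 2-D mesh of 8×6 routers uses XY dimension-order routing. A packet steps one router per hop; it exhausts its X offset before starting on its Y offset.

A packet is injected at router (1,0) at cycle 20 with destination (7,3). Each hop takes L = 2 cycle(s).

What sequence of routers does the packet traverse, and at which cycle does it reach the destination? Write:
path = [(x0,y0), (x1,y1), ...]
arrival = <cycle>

path = [(1,0), (2,0), (3,0), (4,0), (5,0), (6,0), (7,0), (7,1), (7,2), (7,3)]
arrival = 38

  0. router=(1,0) cycle=20 (inject)
  1. router=(2,0) cycle=22 dir=E
  2. router=(3,0) cycle=24 dir=E
  3. router=(4,0) cycle=26 dir=E
  4. router=(5,0) cycle=28 dir=E
  5. router=(6,0) cycle=30 dir=E
  6. router=(7,0) cycle=32 dir=E
  7. router=(7,1) cycle=34 dir=N
  8. router=(7,2) cycle=36 dir=N
  9. router=(7,3) cycle=38 dir=N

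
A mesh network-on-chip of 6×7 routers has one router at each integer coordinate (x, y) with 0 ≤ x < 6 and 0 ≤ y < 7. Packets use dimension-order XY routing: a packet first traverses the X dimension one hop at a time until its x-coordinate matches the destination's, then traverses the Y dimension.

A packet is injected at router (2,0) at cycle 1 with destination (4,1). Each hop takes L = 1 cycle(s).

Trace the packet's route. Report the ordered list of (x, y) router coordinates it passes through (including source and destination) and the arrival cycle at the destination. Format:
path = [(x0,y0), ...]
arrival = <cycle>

path = [(2,0), (3,0), (4,0), (4,1)]
arrival = 4

hop 0: (2,0) @ cyc 1
hop 1: (3,0) @ cyc 2  [E]
hop 2: (4,0) @ cyc 3  [E]
hop 3: (4,1) @ cyc 4  [N]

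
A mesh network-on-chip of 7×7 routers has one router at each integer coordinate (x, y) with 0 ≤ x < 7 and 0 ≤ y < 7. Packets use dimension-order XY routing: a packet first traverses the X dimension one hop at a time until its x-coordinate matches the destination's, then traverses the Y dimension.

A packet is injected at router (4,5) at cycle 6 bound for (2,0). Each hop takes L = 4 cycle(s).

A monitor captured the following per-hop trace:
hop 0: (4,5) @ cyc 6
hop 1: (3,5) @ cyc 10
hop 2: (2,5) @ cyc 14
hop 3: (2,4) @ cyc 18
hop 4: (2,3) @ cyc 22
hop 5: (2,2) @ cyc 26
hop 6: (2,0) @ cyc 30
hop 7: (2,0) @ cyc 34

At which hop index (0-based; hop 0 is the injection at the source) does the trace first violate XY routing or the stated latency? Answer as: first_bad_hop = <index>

hop 1: step (-1,+0), +4 cyc — ok
hop 2: step (-1,+0), +4 cyc — ok
hop 3: step (+0,-1), +4 cyc — ok
hop 4: step (+0,-1), +4 cyc — ok
hop 5: step (+0,-1), +4 cyc — ok
hop 6: step (+0,-2), +4 cyc — BAD: non-unit step

first_bad_hop = 6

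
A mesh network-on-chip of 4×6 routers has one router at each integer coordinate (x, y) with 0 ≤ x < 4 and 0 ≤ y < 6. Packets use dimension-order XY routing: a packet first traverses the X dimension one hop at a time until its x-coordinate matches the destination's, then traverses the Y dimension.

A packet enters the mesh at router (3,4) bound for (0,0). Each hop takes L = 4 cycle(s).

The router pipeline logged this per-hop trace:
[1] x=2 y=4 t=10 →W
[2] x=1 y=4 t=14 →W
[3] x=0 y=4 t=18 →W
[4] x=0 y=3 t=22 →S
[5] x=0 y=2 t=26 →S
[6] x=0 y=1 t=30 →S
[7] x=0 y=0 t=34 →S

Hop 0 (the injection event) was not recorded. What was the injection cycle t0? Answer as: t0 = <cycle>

Hop 1 reached at cycle 10; hop k is at t0 + k·L.
Therefore t0 = 10 − L = 6.

t0 = 6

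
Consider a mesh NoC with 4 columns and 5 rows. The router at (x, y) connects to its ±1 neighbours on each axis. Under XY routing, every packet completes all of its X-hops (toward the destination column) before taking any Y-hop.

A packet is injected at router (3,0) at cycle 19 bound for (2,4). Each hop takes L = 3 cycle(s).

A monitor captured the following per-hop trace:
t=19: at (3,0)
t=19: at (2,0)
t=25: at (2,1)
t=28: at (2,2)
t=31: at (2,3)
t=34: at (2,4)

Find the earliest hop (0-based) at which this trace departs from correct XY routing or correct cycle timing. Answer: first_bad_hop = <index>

first_bad_hop = 1

[1] (-1,+0) / 0c ⇒ BAD: Δcyc=0≠L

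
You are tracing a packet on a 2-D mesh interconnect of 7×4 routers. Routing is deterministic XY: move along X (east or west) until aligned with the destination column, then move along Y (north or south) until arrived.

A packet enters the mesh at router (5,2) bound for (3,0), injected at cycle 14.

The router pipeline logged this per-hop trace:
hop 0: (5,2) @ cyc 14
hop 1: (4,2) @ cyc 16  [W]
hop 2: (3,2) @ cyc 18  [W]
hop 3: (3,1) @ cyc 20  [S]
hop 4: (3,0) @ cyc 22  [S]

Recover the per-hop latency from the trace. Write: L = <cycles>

Between hops 0 and 1 the cycle counter advances 16 − 14 = 2.
One hop costs L cycles, so L = 2.

L = 2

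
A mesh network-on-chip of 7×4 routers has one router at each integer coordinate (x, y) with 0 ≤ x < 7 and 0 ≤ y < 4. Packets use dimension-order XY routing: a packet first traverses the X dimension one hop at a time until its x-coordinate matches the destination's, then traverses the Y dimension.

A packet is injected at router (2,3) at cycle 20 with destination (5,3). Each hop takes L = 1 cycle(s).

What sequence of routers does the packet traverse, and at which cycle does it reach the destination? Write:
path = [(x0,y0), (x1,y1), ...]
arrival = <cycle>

path = [(2,3), (3,3), (4,3), (5,3)]
arrival = 23

t=20: at (2,3)
t=21: at (3,3) after E
t=22: at (4,3) after E
t=23: at (5,3) after E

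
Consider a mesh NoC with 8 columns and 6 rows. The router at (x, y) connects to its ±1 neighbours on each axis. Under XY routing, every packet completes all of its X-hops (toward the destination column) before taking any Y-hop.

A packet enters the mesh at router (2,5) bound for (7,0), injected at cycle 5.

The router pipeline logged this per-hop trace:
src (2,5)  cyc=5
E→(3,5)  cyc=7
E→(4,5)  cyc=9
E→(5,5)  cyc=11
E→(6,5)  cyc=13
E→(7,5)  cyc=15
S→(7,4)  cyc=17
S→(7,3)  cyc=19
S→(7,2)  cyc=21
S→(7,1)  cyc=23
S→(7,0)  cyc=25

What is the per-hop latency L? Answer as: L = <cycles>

L = 2

Δcyc across hop 0→1: 7 − 5 = 2.
One hop costs L cycles, so L = 2.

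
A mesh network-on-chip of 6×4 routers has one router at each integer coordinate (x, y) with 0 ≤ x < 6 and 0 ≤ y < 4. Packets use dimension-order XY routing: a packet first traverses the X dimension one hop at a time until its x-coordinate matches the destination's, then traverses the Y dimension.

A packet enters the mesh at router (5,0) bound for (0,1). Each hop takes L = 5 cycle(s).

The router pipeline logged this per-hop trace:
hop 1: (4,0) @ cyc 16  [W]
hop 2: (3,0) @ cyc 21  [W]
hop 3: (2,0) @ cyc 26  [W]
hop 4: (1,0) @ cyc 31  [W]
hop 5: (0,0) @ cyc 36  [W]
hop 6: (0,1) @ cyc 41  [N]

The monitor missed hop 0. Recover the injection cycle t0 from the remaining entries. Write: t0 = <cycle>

t0 = 11

At hop 1 the cycle is 16; in general cyc_k = t0 + kL.
So t0 = 16 − 1·5 = 11.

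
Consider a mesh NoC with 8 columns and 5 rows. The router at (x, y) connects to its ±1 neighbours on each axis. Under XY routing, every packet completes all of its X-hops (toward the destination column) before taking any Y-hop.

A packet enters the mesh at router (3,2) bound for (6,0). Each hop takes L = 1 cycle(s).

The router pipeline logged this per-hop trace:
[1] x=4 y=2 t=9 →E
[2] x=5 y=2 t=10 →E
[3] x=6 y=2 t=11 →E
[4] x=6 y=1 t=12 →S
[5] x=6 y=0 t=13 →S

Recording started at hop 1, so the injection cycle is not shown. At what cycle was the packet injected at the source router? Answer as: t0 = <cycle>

At hop 1 the cycle is 9; in general cyc_k = t0 + kL.
Therefore t0 = 9 − L = 8.

t0 = 8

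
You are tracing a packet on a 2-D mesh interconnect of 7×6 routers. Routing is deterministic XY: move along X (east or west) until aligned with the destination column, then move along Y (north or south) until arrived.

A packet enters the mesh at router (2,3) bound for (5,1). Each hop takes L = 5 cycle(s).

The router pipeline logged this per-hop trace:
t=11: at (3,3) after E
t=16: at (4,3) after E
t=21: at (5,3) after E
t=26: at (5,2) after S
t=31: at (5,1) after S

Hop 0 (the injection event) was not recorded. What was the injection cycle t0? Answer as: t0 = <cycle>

Hop 1 reached at cycle 11; hop k is at t0 + k·L.
Subtract one hop: t0 = 11 − 5 = 6.

t0 = 6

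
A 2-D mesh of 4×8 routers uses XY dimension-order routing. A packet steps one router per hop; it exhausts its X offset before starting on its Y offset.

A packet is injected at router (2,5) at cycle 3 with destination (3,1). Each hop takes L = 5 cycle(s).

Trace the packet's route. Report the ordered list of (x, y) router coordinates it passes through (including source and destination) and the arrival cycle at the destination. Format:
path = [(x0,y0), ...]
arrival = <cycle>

path = [(2,5), (3,5), (3,4), (3,3), (3,2), (3,1)]
arrival = 28

[0] x=2 y=5 t=3
[1] x=3 y=5 t=8 →E
[2] x=3 y=4 t=13 →S
[3] x=3 y=3 t=18 →S
[4] x=3 y=2 t=23 →S
[5] x=3 y=1 t=28 →S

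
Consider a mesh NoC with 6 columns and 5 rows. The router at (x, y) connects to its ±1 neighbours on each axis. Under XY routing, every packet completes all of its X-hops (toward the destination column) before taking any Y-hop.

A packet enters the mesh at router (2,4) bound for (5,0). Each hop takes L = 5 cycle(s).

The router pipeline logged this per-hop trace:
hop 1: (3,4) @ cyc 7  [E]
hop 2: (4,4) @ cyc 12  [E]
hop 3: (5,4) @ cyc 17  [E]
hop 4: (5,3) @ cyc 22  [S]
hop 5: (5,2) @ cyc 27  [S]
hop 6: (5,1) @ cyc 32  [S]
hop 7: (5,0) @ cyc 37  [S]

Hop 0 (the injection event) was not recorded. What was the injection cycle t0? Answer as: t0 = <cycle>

The first recorded entry is hop 1 at cycle 7.
t0 = cyc[1] − L = 7 − 5 = 2.

t0 = 2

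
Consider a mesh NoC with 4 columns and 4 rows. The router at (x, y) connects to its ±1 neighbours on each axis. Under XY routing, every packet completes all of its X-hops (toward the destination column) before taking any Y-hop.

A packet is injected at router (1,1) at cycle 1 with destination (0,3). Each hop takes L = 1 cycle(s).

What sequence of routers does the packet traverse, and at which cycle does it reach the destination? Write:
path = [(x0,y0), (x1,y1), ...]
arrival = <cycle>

hop 0: (1,1) @ cyc 1
hop 1: (0,1) @ cyc 2  [W]
hop 2: (0,2) @ cyc 3  [N]
hop 3: (0,3) @ cyc 4  [N]

path = [(1,1), (0,1), (0,2), (0,3)]
arrival = 4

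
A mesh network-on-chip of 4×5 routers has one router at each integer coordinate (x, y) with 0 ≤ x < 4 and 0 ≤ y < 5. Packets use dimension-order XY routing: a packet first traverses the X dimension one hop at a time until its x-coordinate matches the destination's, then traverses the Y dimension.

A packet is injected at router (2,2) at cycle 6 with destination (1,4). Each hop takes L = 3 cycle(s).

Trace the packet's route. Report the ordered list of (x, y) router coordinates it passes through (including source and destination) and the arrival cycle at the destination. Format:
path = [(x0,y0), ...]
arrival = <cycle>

t=6: at (2,2)
t=9: at (1,2) after W
t=12: at (1,3) after N
t=15: at (1,4) after N

path = [(2,2), (1,2), (1,3), (1,4)]
arrival = 15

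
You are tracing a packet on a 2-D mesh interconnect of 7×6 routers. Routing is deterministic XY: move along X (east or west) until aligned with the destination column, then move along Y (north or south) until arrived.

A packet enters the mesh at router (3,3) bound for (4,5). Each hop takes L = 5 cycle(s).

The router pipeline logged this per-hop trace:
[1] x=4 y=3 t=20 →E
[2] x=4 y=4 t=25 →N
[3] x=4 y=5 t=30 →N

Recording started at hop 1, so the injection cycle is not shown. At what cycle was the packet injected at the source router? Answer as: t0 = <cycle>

Hop 1 reached at cycle 20; hop k is at t0 + k·L.
t0 = cyc[1] − L = 20 − 5 = 15.

t0 = 15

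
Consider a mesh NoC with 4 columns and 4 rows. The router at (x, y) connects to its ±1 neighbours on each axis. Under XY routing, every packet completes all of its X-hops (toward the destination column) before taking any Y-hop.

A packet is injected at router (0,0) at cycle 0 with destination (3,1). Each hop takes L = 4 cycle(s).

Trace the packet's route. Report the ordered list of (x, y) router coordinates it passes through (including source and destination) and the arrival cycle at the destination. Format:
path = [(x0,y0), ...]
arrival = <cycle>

path = [(0,0), (1,0), (2,0), (3,0), (3,1)]
arrival = 16

[0] x=0 y=0 t=0
[1] x=1 y=0 t=4 →E
[2] x=2 y=0 t=8 →E
[3] x=3 y=0 t=12 →E
[4] x=3 y=1 t=16 →N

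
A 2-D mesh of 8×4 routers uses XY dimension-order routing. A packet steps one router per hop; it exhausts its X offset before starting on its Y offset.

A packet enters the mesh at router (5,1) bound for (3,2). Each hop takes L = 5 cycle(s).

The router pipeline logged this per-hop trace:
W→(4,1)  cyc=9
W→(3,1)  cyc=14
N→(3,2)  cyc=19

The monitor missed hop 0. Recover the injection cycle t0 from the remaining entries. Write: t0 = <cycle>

t0 = 4

Hop 1 reached at cycle 9; hop k is at t0 + k·L.
So t0 = 9 − 1·5 = 4.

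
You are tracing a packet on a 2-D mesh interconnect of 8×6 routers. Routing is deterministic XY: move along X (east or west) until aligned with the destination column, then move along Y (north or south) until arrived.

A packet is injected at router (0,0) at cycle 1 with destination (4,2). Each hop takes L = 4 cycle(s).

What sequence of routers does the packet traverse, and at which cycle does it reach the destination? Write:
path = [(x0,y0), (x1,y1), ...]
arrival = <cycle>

path = [(0,0), (1,0), (2,0), (3,0), (4,0), (4,1), (4,2)]
arrival = 25

  0. router=(0,0) cycle=1 (inject)
  1. router=(1,0) cycle=5 dir=E
  2. router=(2,0) cycle=9 dir=E
  3. router=(3,0) cycle=13 dir=E
  4. router=(4,0) cycle=17 dir=E
  5. router=(4,1) cycle=21 dir=N
  6. router=(4,2) cycle=25 dir=N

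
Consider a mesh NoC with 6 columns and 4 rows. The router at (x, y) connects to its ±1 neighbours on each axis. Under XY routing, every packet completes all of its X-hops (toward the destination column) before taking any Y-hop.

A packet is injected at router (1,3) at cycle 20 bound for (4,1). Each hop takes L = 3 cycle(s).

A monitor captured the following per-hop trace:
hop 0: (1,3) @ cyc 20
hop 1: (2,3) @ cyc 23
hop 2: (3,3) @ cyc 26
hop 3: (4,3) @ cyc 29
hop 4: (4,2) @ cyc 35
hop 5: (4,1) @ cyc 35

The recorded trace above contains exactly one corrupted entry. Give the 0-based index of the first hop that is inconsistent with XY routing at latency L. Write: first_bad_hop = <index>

first_bad_hop = 4

  1: Δx=+1 Δy=+0 Δt=3 [ok]
  2: Δx=+1 Δy=+0 Δt=3 [ok]
  3: Δx=+1 Δy=+0 Δt=3 [ok]
  4: Δx=+0 Δy=-1 Δt=6 [BAD: Δcyc=6≠L]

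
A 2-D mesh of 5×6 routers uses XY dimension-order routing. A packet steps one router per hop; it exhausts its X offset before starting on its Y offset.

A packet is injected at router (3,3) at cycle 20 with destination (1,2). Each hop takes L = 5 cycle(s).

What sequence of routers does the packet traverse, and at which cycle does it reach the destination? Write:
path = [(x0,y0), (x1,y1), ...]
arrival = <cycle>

#0 — 3,3 | c20
#1 — 2,3 | c25 | W
#2 — 1,3 | c30 | W
#3 — 1,2 | c35 | S

path = [(3,3), (2,3), (1,3), (1,2)]
arrival = 35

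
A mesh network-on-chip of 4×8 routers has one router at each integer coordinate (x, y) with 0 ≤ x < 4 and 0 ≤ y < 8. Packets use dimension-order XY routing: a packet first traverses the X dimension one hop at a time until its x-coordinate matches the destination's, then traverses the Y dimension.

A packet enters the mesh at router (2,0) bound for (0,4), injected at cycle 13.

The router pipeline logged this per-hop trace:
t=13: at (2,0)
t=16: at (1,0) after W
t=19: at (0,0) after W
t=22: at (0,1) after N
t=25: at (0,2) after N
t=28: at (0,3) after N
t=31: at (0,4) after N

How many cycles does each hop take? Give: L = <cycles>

L = 3

Between hops 0 and 1 the cycle counter advances 16 − 13 = 3.
That increment is L by definition: L = 3.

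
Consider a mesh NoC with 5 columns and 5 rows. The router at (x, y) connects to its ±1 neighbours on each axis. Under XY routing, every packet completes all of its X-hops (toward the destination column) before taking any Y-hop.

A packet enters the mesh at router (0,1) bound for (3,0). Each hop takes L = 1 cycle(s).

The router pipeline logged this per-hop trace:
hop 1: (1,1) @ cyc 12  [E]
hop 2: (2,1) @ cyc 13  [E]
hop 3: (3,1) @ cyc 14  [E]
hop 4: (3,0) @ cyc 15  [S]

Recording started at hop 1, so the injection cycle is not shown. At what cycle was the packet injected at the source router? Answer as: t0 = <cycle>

t0 = 11

cyc[1] = 12 and cyc[k] = t0 + k·L for every k.
t0 = cyc[1] − L = 12 − 1 = 11.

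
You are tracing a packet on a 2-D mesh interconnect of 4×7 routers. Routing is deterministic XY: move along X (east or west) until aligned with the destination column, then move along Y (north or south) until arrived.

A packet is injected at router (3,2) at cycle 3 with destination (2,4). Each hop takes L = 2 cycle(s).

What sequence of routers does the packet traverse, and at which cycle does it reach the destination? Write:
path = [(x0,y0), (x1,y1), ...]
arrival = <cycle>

[0] x=3 y=2 t=3
[1] x=2 y=2 t=5 →W
[2] x=2 y=3 t=7 →N
[3] x=2 y=4 t=9 →N

path = [(3,2), (2,2), (2,3), (2,4)]
arrival = 9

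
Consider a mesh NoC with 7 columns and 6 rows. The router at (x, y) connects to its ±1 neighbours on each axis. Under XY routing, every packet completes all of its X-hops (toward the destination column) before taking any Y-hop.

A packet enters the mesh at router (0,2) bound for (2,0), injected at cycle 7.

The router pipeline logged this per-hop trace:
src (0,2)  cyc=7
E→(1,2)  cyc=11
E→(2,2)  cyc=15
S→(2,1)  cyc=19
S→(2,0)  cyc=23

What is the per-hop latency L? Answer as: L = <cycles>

From hop 0 (7) to hop 1 (11): +4 cycles.
Per-hop latency L = Δcyc = 4.

L = 4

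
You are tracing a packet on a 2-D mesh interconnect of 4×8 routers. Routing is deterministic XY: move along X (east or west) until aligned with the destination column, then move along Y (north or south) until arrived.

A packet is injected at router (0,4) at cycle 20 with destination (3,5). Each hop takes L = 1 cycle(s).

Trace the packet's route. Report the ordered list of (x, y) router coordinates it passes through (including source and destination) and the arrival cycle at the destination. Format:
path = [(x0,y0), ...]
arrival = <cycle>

#0 — 0,4 | c20
#1 — 1,4 | c21 | E
#2 — 2,4 | c22 | E
#3 — 3,4 | c23 | E
#4 — 3,5 | c24 | N

path = [(0,4), (1,4), (2,4), (3,4), (3,5)]
arrival = 24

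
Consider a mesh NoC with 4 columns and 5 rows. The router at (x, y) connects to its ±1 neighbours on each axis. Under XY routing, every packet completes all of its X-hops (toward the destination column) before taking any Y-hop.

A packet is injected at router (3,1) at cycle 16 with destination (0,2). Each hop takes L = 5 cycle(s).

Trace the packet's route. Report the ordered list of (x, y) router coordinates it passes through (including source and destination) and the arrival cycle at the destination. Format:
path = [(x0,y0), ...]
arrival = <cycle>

path = [(3,1), (2,1), (1,1), (0,1), (0,2)]
arrival = 36

t=16: at (3,1)
t=21: at (2,1) after W
t=26: at (1,1) after W
t=31: at (0,1) after W
t=36: at (0,2) after N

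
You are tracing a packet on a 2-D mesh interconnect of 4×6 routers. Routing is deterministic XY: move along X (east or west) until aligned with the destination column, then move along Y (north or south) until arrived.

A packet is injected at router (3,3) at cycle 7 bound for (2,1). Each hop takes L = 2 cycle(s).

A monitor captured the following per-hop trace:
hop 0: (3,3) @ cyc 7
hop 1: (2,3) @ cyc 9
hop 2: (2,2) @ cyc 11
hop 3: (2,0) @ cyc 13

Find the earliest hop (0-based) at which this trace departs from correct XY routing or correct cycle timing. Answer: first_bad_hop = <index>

  1: Δx=-1 Δy=+0 Δt=2 [ok]
  2: Δx=+0 Δy=-1 Δt=2 [ok]
  3: Δx=+0 Δy=-2 Δt=2 [BAD: non-unit step]

first_bad_hop = 3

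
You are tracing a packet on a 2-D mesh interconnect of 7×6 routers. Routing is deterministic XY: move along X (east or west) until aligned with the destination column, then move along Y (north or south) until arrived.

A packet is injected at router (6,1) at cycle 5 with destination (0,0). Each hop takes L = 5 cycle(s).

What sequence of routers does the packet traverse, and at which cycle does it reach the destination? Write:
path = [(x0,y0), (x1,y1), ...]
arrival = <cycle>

  0. router=(6,1) cycle=5 (inject)
  1. router=(5,1) cycle=10 dir=W
  2. router=(4,1) cycle=15 dir=W
  3. router=(3,1) cycle=20 dir=W
  4. router=(2,1) cycle=25 dir=W
  5. router=(1,1) cycle=30 dir=W
  6. router=(0,1) cycle=35 dir=W
  7. router=(0,0) cycle=40 dir=S

path = [(6,1), (5,1), (4,1), (3,1), (2,1), (1,1), (0,1), (0,0)]
arrival = 40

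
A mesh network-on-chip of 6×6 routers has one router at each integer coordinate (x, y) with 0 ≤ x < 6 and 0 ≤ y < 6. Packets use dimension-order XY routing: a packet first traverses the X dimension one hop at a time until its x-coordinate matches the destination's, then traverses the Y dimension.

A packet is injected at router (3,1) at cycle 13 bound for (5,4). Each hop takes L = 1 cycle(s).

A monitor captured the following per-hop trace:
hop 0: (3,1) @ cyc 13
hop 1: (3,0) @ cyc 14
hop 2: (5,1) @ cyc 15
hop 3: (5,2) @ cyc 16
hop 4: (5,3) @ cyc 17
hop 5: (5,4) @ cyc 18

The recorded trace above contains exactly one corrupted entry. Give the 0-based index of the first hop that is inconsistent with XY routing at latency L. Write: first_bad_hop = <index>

first_bad_hop = 1

hop 1: step (+0,-1), +1 cyc — BAD: Y-move but x=3≠5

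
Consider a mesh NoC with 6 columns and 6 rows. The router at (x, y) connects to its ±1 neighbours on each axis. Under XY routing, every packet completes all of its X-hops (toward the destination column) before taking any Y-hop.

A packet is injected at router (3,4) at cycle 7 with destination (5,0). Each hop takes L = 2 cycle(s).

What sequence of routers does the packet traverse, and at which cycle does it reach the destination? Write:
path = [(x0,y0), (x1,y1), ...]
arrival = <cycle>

path = [(3,4), (4,4), (5,4), (5,3), (5,2), (5,1), (5,0)]
arrival = 19

  0. router=(3,4) cycle=7 (inject)
  1. router=(4,4) cycle=9 dir=E
  2. router=(5,4) cycle=11 dir=E
  3. router=(5,3) cycle=13 dir=S
  4. router=(5,2) cycle=15 dir=S
  5. router=(5,1) cycle=17 dir=S
  6. router=(5,0) cycle=19 dir=S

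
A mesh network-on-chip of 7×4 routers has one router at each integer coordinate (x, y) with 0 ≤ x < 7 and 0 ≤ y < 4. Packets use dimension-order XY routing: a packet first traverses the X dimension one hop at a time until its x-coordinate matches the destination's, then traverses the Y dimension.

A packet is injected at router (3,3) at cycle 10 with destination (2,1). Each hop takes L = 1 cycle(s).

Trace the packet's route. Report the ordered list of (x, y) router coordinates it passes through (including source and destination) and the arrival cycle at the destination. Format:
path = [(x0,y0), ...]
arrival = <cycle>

src (3,3)  cyc=10
W→(2,3)  cyc=11
S→(2,2)  cyc=12
S→(2,1)  cyc=13

path = [(3,3), (2,3), (2,2), (2,1)]
arrival = 13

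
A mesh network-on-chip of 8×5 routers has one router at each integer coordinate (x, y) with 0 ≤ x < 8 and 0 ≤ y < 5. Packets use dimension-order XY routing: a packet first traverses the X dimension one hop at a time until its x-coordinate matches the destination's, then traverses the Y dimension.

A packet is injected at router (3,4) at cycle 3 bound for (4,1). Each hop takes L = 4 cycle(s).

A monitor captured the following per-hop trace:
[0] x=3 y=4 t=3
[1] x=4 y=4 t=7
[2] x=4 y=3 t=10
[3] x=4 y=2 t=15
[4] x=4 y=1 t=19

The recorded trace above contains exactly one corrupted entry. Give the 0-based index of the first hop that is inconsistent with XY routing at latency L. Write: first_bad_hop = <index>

first_bad_hop = 2

[1] (+1,+0) / 4c ⇒ ok
[2] (+0,-1) / 3c ⇒ BAD: Δcyc=3≠L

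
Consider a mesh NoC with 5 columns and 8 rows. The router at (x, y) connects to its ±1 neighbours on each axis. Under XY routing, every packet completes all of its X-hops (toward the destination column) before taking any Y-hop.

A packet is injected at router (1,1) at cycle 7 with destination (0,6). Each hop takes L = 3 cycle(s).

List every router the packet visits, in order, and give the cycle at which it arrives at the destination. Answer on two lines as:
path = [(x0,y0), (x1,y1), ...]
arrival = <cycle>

t=7: at (1,1)
t=10: at (0,1) after W
t=13: at (0,2) after N
t=16: at (0,3) after N
t=19: at (0,4) after N
t=22: at (0,5) after N
t=25: at (0,6) after N

path = [(1,1), (0,1), (0,2), (0,3), (0,4), (0,5), (0,6)]
arrival = 25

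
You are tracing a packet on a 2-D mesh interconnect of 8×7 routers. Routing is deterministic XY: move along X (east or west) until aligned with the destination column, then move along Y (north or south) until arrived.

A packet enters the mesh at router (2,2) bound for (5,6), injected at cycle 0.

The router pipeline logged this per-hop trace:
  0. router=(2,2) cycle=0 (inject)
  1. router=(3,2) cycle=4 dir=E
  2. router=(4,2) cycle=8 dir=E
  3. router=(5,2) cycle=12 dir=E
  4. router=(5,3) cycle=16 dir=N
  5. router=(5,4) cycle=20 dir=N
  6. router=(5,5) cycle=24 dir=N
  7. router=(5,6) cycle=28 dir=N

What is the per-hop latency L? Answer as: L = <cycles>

Between hops 0 and 1 the cycle counter advances 4 − 0 = 4.
That increment is L by definition: L = 4.

L = 4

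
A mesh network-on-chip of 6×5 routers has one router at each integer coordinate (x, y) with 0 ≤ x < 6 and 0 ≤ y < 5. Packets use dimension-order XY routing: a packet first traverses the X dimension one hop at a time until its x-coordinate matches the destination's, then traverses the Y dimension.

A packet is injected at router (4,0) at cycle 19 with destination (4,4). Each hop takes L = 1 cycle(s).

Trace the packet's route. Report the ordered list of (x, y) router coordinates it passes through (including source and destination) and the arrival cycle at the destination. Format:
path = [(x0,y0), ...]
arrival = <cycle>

path = [(4,0), (4,1), (4,2), (4,3), (4,4)]
arrival = 23

#0 — 4,0 | c19
#1 — 4,1 | c20 | N
#2 — 4,2 | c21 | N
#3 — 4,3 | c22 | N
#4 — 4,4 | c23 | N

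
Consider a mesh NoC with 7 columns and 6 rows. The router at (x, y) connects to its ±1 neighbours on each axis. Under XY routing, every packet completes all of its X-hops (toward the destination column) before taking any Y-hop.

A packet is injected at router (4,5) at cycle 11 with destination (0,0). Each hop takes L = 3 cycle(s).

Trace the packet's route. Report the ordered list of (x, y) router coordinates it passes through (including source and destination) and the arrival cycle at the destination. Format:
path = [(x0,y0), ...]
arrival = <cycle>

path = [(4,5), (3,5), (2,5), (1,5), (0,5), (0,4), (0,3), (0,2), (0,1), (0,0)]
arrival = 38

t=11: at (4,5)
t=14: at (3,5) after W
t=17: at (2,5) after W
t=20: at (1,5) after W
t=23: at (0,5) after W
t=26: at (0,4) after S
t=29: at (0,3) after S
t=32: at (0,2) after S
t=35: at (0,1) after S
t=38: at (0,0) after S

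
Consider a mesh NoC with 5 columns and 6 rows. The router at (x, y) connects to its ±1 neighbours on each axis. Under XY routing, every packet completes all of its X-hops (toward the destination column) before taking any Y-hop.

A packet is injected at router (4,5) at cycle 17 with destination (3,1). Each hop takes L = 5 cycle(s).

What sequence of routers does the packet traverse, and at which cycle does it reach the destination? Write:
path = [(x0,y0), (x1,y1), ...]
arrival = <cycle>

  0. router=(4,5) cycle=17 (inject)
  1. router=(3,5) cycle=22 dir=W
  2. router=(3,4) cycle=27 dir=S
  3. router=(3,3) cycle=32 dir=S
  4. router=(3,2) cycle=37 dir=S
  5. router=(3,1) cycle=42 dir=S

path = [(4,5), (3,5), (3,4), (3,3), (3,2), (3,1)]
arrival = 42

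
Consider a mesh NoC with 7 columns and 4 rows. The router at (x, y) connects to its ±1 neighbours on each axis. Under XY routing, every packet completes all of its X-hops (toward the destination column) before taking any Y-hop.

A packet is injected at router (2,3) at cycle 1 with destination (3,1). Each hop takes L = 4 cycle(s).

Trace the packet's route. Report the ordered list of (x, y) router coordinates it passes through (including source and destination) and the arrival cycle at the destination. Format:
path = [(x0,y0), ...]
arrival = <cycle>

#0 — 2,3 | c1
#1 — 3,3 | c5 | E
#2 — 3,2 | c9 | S
#3 — 3,1 | c13 | S

path = [(2,3), (3,3), (3,2), (3,1)]
arrival = 13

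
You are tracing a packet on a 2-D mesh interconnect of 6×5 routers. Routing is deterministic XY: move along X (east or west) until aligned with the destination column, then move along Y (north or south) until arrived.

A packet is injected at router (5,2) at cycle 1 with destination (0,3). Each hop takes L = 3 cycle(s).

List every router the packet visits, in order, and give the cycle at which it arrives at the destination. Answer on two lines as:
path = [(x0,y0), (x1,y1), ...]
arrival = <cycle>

path = [(5,2), (4,2), (3,2), (2,2), (1,2), (0,2), (0,3)]
arrival = 19

src (5,2)  cyc=1
W→(4,2)  cyc=4
W→(3,2)  cyc=7
W→(2,2)  cyc=10
W→(1,2)  cyc=13
W→(0,2)  cyc=16
N→(0,3)  cyc=19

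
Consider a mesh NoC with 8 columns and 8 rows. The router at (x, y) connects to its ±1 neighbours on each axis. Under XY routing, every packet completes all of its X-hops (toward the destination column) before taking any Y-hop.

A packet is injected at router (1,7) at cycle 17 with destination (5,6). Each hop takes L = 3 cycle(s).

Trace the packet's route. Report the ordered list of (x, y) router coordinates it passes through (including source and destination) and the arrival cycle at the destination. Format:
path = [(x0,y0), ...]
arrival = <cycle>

path = [(1,7), (2,7), (3,7), (4,7), (5,7), (5,6)]
arrival = 32

t=17: at (1,7)
t=20: at (2,7) after E
t=23: at (3,7) after E
t=26: at (4,7) after E
t=29: at (5,7) after E
t=32: at (5,6) after S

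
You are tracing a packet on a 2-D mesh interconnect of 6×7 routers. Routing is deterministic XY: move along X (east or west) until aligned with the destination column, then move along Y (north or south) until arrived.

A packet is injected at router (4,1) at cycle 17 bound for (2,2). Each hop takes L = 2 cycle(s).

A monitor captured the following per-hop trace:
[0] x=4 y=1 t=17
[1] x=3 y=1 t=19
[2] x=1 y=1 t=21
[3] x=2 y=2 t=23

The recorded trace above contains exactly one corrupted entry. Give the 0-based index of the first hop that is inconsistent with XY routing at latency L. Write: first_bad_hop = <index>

first_bad_hop = 2

check 1→ d=(-1,0) cyc+2: ok
check 2→ d=(-2,0) cyc+2: BAD: non-unit step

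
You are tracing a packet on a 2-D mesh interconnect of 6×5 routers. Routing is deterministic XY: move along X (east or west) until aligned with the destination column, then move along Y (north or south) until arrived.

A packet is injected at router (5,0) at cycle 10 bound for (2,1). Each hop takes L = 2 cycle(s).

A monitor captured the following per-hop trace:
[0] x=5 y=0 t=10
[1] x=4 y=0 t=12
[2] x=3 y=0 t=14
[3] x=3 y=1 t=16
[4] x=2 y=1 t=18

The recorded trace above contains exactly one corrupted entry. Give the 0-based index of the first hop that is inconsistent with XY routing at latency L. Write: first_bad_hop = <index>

[1] (-1,+0) / 2c ⇒ ok
[2] (-1,+0) / 2c ⇒ ok
[3] (+0,+1) / 2c ⇒ BAD: Y-move but x=3≠2

first_bad_hop = 3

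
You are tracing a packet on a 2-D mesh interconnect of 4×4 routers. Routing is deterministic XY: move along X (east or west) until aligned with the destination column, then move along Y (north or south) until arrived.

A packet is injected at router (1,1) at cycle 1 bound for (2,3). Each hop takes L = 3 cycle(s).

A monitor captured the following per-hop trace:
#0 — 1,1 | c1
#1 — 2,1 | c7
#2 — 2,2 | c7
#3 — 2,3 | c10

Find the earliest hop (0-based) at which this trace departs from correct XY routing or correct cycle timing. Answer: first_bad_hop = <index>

  1: Δx=+1 Δy=+0 Δt=6 [BAD: Δcyc=6≠L]

first_bad_hop = 1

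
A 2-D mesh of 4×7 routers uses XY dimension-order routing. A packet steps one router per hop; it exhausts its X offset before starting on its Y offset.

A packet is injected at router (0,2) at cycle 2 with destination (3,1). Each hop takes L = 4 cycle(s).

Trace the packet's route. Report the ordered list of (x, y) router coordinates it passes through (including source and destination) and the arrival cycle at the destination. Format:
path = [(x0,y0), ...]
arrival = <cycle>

path = [(0,2), (1,2), (2,2), (3,2), (3,1)]
arrival = 18

#0 — 0,2 | c2
#1 — 1,2 | c6 | E
#2 — 2,2 | c10 | E
#3 — 3,2 | c14 | E
#4 — 3,1 | c18 | S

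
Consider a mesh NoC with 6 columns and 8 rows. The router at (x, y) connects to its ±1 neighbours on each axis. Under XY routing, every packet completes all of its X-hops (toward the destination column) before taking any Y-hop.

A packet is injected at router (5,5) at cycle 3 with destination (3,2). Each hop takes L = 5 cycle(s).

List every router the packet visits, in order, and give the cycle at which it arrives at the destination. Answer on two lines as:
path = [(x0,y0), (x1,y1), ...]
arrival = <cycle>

t=3: at (5,5)
t=8: at (4,5) after W
t=13: at (3,5) after W
t=18: at (3,4) after S
t=23: at (3,3) after S
t=28: at (3,2) after S

path = [(5,5), (4,5), (3,5), (3,4), (3,3), (3,2)]
arrival = 28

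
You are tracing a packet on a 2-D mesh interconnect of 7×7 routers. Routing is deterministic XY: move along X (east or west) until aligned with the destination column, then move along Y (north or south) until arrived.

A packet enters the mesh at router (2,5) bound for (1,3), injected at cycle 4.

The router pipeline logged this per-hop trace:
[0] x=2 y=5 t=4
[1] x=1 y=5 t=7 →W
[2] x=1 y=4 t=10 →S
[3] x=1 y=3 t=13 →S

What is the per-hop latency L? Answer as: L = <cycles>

L = 3

Δcyc across hop 0→1: 7 − 4 = 3.
Per-hop latency L = Δcyc = 3.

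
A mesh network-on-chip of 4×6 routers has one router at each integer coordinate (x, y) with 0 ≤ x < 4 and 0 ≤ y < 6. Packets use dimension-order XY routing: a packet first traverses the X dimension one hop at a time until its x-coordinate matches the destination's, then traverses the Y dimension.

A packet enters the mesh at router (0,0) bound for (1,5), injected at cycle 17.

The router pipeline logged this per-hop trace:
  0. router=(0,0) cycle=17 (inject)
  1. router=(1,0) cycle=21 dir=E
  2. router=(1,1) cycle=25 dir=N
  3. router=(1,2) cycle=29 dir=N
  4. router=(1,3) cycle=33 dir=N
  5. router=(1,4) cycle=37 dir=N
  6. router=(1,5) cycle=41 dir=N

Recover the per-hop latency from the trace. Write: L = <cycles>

Between hops 0 and 1 the cycle counter advances 21 − 17 = 4.
That increment is L by definition: L = 4.

L = 4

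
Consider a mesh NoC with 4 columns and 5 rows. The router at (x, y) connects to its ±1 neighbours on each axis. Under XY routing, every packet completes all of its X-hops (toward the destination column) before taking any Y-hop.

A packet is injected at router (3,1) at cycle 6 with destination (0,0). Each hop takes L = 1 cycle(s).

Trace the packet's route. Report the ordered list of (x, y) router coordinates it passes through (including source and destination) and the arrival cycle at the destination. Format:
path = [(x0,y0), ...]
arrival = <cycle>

[0] x=3 y=1 t=6
[1] x=2 y=1 t=7 →W
[2] x=1 y=1 t=8 →W
[3] x=0 y=1 t=9 →W
[4] x=0 y=0 t=10 →S

path = [(3,1), (2,1), (1,1), (0,1), (0,0)]
arrival = 10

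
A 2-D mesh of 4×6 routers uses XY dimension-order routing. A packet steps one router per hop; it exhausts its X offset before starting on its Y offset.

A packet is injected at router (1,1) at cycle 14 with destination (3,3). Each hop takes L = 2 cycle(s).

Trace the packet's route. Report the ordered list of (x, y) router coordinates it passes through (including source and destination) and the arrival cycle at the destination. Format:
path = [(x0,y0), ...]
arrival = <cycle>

#0 — 1,1 | c14
#1 — 2,1 | c16 | E
#2 — 3,1 | c18 | E
#3 — 3,2 | c20 | N
#4 — 3,3 | c22 | N

path = [(1,1), (2,1), (3,1), (3,2), (3,3)]
arrival = 22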